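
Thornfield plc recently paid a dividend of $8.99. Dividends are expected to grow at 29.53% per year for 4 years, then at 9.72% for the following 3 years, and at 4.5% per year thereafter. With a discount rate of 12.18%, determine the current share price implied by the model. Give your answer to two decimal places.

Three-stage DDM. Project D₁…D_7; terminal Gordon value at t=7 with g = 0.045; discount at r = 0.1218.
D_1 = 11.6447
D_2 = 15.0834
D_3 = 19.5376
D_4 = 25.3070
D_5 = 27.7669
D_6 = 30.4658
D_7 = 33.4271
TV_7 = 34.9313/(0.1218−0.045) = 454.8347
P₀ = Σ Dₜ/(1+r)ᵗ + TV_7/(1+r)^7 = 301.4986

$301.50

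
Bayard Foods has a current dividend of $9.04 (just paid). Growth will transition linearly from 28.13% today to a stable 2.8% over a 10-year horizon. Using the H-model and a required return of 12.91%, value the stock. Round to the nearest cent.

$205.17

H-model: P₀ = D₀[(1+g_L) + H(g_S−g_L)]/(r−g_L), with H = 10/2 = 5.
P₀ = 9.04 × [(1+0.028) + 5×(0.2813−0.028)] / (0.1291−0.028)
   = 9.04 × 2.2945 / 0.1011 = 205.1660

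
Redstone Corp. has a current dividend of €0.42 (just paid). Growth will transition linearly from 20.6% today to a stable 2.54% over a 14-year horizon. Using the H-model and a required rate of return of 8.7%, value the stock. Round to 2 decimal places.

€15.61

H-model: P₀ = D₀[(1+g_L) + H(g_S−g_L)]/(r−g_L), with H = 14/2 = 7.
P₀ = 0.42 × [(1+0.0254) + 7×(0.206−0.0254)] / (0.087−0.0254)
   = 0.42 × 2.2896 / 0.0616 = 15.6109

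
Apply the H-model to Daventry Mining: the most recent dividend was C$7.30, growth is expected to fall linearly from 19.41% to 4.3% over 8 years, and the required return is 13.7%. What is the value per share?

C$127.94

H-model: P₀ = D₀[(1+g_L) + H(g_S−g_L)]/(r−g_L), with H = 8/2 = 4.
P₀ = 7.30 × [(1+0.043) + 4×(0.1941−0.043)] / (0.137−0.043)
   = 7.30 × 1.6474 / 0.094 = 127.9364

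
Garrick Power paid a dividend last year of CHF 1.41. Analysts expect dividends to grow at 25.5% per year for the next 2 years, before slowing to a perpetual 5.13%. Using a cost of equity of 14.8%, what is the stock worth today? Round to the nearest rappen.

Two-stage DDM. Project D₁…D_2 at 0.255, terminal growth 0.0513, discount at r = 0.148.
D_1 = 1.7695
D_2 = 2.2208
Terminal value at t=2: TV = D_3/(r−g) = 2.3347/(0.148−0.0513) = 24.1439
P₀ = 1.7695/(1+0.148)^1 + 2.2208/(1+0.148)^2 + 24.1439/(1+0.148)^2 = 21.5464

CHF 21.55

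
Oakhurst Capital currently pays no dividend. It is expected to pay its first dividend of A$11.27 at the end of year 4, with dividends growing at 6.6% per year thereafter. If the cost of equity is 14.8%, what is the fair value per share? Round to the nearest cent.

A$90.84

Deferred-dividend DDM. At t=3 the remaining stream is a growing perpetuity with first payment D_4 = 11.27.
V_3 = D_4/(r−g) = 11.27/(0.148−0.066) = 137.4390
P₀ = V_3/(1+r)^3 = 137.4390/(1+0.148)^3 = 90.8415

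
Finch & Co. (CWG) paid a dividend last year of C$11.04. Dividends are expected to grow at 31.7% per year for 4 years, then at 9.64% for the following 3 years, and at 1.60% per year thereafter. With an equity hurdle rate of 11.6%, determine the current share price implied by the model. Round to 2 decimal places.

Three-stage DDM. Project D₁…D_7; terminal Gordon value at t=7 with g = 0.016; discount at r = 0.116.
D_1 = 14.5397
D_2 = 19.1488
D_3 = 25.2189
D_4 = 33.2133
D_5 = 36.4151
D_6 = 39.9255
D_7 = 43.7743
TV_7 = 44.4747/(0.116−0.016) = 444.7469
P₀ = Σ Dₜ/(1+r)ᵗ + TV_7/(1+r)^7 = 336.2480

C$336.25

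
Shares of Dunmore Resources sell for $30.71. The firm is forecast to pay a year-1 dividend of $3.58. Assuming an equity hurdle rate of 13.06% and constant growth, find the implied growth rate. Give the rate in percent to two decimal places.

1.40%

From P₀ = D₁/(r − g), the implied growth is g = r − D₁/P₀.
g = 0.1306 − 3.58/30.71 = 0.1306 − 0.11657 = 0.01403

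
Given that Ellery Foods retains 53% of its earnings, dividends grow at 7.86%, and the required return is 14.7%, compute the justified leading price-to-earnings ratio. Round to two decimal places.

6.87

Payout ratio b = 1 − 0.53 = 0.47.
Justified leading P/E = b/(r−g) = 0.47/(0.147−0.0786) = 6.8713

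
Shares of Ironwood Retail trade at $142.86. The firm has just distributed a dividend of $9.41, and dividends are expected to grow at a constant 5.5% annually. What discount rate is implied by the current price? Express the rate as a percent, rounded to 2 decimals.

12.45%

Rearranging the constant-growth DDM: r = D₁/P₀ + g.
D₁ = 9.41 × (1 + 0.055) = 9.9276.
r = 9.9276 / 142.86 + 0.055 = 0.06949 + 0.055 = 0.12449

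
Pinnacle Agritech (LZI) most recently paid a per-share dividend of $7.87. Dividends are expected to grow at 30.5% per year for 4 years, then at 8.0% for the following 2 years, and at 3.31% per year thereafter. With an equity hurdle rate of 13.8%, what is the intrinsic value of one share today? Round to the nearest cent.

$190.75

Three-stage DDM. Project D₁…D_6; terminal Gordon value at t=6 with g = 0.0331; discount at r = 0.138.
D_1 = 10.2704
D_2 = 13.4028
D_3 = 17.4907
D_4 = 22.8253
D_5 = 24.6513
D_6 = 26.6234
TV_6 = 27.5047/(0.138−0.0331) = 262.1991
P₀ = Σ Dₜ/(1+r)ᵗ + TV_6/(1+r)^6 = 190.7453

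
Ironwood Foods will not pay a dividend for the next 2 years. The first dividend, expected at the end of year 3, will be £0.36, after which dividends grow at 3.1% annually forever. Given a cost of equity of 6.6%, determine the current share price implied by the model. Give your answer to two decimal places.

Deferred-dividend DDM. At t=2 the remaining stream is a growing perpetuity with first payment D_3 = 0.36.
V_2 = D_3/(r−g) = 0.36/(0.066−0.031) = 10.2857
P₀ = V_2/(1+r)^2 = 10.2857/(1+0.066)^2 = 9.0515

£9.05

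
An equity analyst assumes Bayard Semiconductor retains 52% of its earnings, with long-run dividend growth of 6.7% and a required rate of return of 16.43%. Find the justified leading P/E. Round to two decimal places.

Payout ratio b = 1 − 0.52 = 0.48.
Justified leading P/E = b/(r−g) = 0.48/(0.1643−0.067) = 4.9332

4.93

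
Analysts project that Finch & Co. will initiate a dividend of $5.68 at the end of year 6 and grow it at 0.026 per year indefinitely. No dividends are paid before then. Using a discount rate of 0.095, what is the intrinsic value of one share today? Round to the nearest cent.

Deferred-dividend DDM. At t=5 the remaining stream is a growing perpetuity with first payment D_6 = 5.68.
V_5 = D_6/(r−g) = 5.68/(0.095−0.026) = 82.3188
P₀ = V_5/(1+r)^5 = 82.3188/(1+0.095)^5 = 52.2912

$52.29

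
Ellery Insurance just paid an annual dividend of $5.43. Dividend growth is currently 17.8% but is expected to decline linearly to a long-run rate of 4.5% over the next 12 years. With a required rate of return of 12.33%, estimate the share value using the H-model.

$127.81

H-model: P₀ = D₀[(1+g_L) + H(g_S−g_L)]/(r−g_L), with H = 12/2 = 6.
P₀ = 5.43 × [(1+0.045) + 6×(0.178−0.045)] / (0.1233−0.045)
   = 5.43 × 1.8430 / 0.0783 = 127.8096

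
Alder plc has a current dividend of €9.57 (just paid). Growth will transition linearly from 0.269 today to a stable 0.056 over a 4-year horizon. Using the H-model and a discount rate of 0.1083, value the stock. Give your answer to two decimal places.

€271.18

H-model: P₀ = D₀[(1+g_L) + H(g_S−g_L)]/(r−g_L), with H = 4/2 = 2.
P₀ = 9.57 × [(1+0.056) + 2×(0.269−0.056)] / (0.1083−0.056)
   = 9.57 × 1.4820 / 0.0523 = 271.1805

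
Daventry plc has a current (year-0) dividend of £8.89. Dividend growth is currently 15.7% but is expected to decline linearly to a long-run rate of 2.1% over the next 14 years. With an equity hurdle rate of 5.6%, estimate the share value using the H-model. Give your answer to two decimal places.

H-model: P₀ = D₀[(1+g_L) + H(g_S−g_L)]/(r−g_L), with H = 14/2 = 7.
P₀ = 8.89 × [(1+0.021) + 7×(0.157−0.021)] / (0.056−0.021)
   = 8.89 × 1.9730 / 0.035 = 501.1420

£501.14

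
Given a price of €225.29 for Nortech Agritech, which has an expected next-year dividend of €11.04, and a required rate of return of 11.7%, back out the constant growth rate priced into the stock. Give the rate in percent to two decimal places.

6.80%

From P₀ = D₁/(r − g), the implied growth is g = r − D₁/P₀.
g = 0.117 − 11.04/225.29 = 0.117 − 0.04900 = 0.06800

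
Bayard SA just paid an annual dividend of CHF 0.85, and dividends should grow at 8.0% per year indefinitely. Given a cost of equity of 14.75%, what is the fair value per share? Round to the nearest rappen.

Gordon growth model: P₀ = D₁/(r − g). D₁ = 0.85 × (1 + 0.08) = 0.9180.
P₀ = 0.9180 / (0.1475 − 0.08) = 0.9180 / 0.0675 = 13.6000

CHF 13.60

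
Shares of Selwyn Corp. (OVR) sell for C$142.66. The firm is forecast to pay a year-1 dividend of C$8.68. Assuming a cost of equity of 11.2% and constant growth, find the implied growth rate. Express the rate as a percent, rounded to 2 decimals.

5.12%

From P₀ = D₁/(r − g), the implied growth is g = r − D₁/P₀.
g = 0.112 − 8.68/142.66 = 0.112 − 0.06084 = 0.05116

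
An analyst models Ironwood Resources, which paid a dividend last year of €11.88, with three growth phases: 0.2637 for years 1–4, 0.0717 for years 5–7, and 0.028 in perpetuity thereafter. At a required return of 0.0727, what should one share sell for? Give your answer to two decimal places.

Three-stage DDM. Project D₁…D_7; terminal Gordon value at t=7 with g = 0.028; discount at r = 0.0727.
D_1 = 15.0128
D_2 = 18.9716
D_3 = 23.9744
D_4 = 30.2965
D_5 = 32.4688
D_6 = 34.7968
D_7 = 37.2917
TV_7 = 38.3359/(0.0727−0.028) = 857.6255
P₀ = Σ Dₜ/(1+r)ᵗ + TV_7/(1+r)^7 = 666.0491

€666.05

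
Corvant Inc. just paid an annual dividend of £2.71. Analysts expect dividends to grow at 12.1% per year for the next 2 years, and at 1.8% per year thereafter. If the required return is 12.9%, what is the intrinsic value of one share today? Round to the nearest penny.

Two-stage DDM. Project D₁…D_2 at 0.121, terminal growth 0.018, discount at r = 0.129.
D_1 = 3.0379
D_2 = 3.4055
Terminal value at t=2: TV = D_3/(r−g) = 3.4668/(0.129−0.018) = 31.2324
P₀ = 3.0379/(1+0.129)^1 + 3.4055/(1+0.129)^2 + 31.2324/(1+0.129)^2 = 29.8654

£29.87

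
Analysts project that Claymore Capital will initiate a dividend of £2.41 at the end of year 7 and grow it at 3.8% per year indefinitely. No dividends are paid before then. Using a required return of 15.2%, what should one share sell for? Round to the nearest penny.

Deferred-dividend DDM. At t=6 the remaining stream is a growing perpetuity with first payment D_7 = 2.41.
V_6 = D_7/(r−g) = 2.41/(0.152−0.038) = 21.1404
P₀ = V_6/(1+r)^6 = 21.1404/(1+0.152)^6 = 9.0448

£9.04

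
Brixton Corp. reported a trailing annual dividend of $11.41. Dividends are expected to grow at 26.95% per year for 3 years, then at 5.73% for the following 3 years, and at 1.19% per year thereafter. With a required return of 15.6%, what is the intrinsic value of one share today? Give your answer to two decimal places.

Three-stage DDM. Project D₁…D_6; terminal Gordon value at t=6 with g = 0.0119; discount at r = 0.156.
D_1 = 14.4850
D_2 = 18.3887
D_3 = 23.3445
D_4 = 24.6821
D_5 = 26.0964
D_6 = 27.5917
TV_6 = 27.9200/(0.156−0.0119) = 193.7546
P₀ = Σ Dₜ/(1+r)ᵗ + TV_6/(1+r)^6 = 160.6175

$160.62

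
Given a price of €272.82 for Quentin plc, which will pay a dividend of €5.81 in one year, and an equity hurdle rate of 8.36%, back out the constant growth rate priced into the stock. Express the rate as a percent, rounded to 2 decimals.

From P₀ = D₁/(r − g), the implied growth is g = r − D₁/P₀.
g = 0.0836 − 5.81/272.82 = 0.0836 − 0.02130 = 0.06230

6.23%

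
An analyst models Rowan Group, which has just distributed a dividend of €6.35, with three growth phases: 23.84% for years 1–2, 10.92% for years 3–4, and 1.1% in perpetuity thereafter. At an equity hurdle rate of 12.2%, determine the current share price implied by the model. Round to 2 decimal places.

€98.81

Three-stage DDM. Project D₁…D_4; terminal Gordon value at t=4 with g = 0.011; discount at r = 0.122.
D_1 = 7.8638
D_2 = 9.7386
D_3 = 10.8020
D_4 = 11.9816
TV_4 = 12.1134/(0.122−0.011) = 109.1298
P₀ = Σ Dₜ/(1+r)ᵗ + TV_4/(1+r)^4 = 98.8135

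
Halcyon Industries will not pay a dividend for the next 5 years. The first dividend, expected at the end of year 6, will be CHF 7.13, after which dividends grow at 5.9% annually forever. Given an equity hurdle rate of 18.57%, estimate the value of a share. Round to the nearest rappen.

CHF 24.01

Deferred-dividend DDM. At t=5 the remaining stream is a growing perpetuity with first payment D_6 = 7.13.
V_5 = D_6/(r−g) = 7.13/(0.1857−0.059) = 56.2747
P₀ = V_5/(1+r)^5 = 56.2747/(1+0.1857)^5 = 24.0126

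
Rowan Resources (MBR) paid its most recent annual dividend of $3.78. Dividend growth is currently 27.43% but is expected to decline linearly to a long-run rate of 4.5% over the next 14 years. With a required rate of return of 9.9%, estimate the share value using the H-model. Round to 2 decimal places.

H-model: P₀ = D₀[(1+g_L) + H(g_S−g_L)]/(r−g_L), with H = 14/2 = 7.
P₀ = 3.78 × [(1+0.045) + 7×(0.2743−0.045)] / (0.099−0.045)
   = 3.78 × 2.6501 / 0.054 = 185.5070

$185.51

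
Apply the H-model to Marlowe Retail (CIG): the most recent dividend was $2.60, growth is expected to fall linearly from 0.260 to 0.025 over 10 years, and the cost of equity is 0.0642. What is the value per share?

H-model: P₀ = D₀[(1+g_L) + H(g_S−g_L)]/(r−g_L), with H = 10/2 = 5.
P₀ = 2.60 × [(1+0.025) + 5×(0.26−0.025)] / (0.0642−0.025)
   = 2.60 × 2.2000 / 0.0392 = 145.9184

$145.92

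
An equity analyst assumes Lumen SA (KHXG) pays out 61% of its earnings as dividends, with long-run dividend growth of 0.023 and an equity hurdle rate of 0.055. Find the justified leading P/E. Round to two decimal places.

Justified leading P/E = b/(r−g) = 0.61/(0.055−0.023) = 19.0625

19.06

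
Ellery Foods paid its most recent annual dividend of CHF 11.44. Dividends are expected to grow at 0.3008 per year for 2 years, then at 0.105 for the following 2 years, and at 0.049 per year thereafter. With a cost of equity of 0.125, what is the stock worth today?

Three-stage DDM. Project D₁…D_4; terminal Gordon value at t=4 with g = 0.049; discount at r = 0.125.
D_1 = 14.8812
D_2 = 19.3574
D_3 = 21.3899
D_4 = 23.6359
TV_4 = 24.7940/(0.125−0.049) = 326.2372
P₀ = Σ Dₜ/(1+r)ᵗ + TV_4/(1+r)^4 = 261.9693

CHF 261.97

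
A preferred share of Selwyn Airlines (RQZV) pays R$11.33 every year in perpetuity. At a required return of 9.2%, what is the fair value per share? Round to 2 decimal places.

R$123.15

Zero-growth DDM (perpetuity): P₀ = D/r = 11.33 / 0.092 = 123.1522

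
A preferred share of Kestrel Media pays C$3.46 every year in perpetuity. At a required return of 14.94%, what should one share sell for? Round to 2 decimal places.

Zero-growth DDM (perpetuity): P₀ = D/r = 3.46 / 0.1494 = 23.1593

C$23.16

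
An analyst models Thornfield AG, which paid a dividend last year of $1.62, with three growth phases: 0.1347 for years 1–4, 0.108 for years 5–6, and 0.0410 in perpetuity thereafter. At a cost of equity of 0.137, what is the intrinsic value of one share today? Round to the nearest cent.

$26.09

Three-stage DDM. Project D₁…D_6; terminal Gordon value at t=6 with g = 0.041; discount at r = 0.137.
D_1 = 1.8382
D_2 = 2.0858
D_3 = 2.3668
D_4 = 2.6856
D_5 = 2.9756
D_6 = 3.2970
TV_6 = 3.4322/(0.137−0.041) = 35.7518
P₀ = Σ Dₜ/(1+r)ᵗ + TV_6/(1+r)^6 = 26.0869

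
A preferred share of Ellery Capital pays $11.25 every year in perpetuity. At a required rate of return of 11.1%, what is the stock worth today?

$101.35

Zero-growth DDM (perpetuity): P₀ = D/r = 11.25 / 0.111 = 101.3514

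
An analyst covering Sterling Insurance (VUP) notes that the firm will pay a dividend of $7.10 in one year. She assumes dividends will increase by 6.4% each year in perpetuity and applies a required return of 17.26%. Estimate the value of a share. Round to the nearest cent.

$65.38

Gordon growth model: P₀ = D₁/(r − g), with D₁ = 7.10 given directly.
P₀ = 7.1000 / (0.1726 − 0.064) = 7.1000 / 0.1086 = 65.3775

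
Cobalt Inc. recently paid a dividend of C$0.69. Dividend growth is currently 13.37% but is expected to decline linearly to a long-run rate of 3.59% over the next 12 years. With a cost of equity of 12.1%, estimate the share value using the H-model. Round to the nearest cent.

H-model: P₀ = D₀[(1+g_L) + H(g_S−g_L)]/(r−g_L), with H = 12/2 = 6.
P₀ = 0.69 × [(1+0.0359) + 6×(0.1337−0.0359)] / (0.121−0.0359)
   = 0.69 × 1.6227 / 0.0851 = 13.1570

C$13.16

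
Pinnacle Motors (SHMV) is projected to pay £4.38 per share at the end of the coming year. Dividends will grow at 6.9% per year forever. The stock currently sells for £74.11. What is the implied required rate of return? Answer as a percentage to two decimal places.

12.81%

Rearranging the constant-growth DDM: r = D₁/P₀ + g.
r = 4.3800 / 74.11 + 0.069 = 0.05910 + 0.069 = 0.12810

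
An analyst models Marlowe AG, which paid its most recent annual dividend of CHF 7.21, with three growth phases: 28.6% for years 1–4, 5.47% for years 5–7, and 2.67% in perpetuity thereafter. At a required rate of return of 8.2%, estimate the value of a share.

CHF 333.68

Three-stage DDM. Project D₁…D_7; terminal Gordon value at t=7 with g = 0.0267; discount at r = 0.082.
D_1 = 9.2721
D_2 = 11.9239
D_3 = 15.3341
D_4 = 19.7196
D_5 = 20.7983
D_6 = 21.9360
D_7 = 23.1359
TV_7 = 23.7536/(0.082−0.0267) = 429.5408
P₀ = Σ Dₜ/(1+r)ᵗ + TV_7/(1+r)^7 = 333.6766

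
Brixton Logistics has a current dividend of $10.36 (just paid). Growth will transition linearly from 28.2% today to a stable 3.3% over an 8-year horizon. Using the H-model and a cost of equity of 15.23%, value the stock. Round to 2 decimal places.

H-model: P₀ = D₀[(1+g_L) + H(g_S−g_L)]/(r−g_L), with H = 8/2 = 4.
P₀ = 10.36 × [(1+0.033) + 4×(0.282−0.033)] / (0.1523−0.033)
   = 10.36 × 2.0290 / 0.1193 = 176.1982

$176.20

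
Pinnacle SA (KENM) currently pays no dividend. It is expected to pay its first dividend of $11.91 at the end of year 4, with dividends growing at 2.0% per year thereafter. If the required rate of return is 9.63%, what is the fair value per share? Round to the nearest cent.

$118.47

Deferred-dividend DDM. At t=3 the remaining stream is a growing perpetuity with first payment D_4 = 11.91.
V_3 = D_4/(r−g) = 11.91/(0.0963−0.02) = 156.0944
P₀ = V_3/(1+r)^3 = 156.0944/(1+0.0963)^3 = 118.4674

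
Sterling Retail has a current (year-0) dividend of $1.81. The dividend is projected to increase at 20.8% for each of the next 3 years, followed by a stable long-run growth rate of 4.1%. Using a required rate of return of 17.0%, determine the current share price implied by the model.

$21.87

Two-stage DDM. Project D₁…D_3 at 0.208, terminal growth 0.041, discount at r = 0.17.
D_1 = 2.1865
D_2 = 2.6413
D_3 = 3.1907
Terminal value at t=3: TV = D_4/(r−g) = 3.3215/(0.17−0.041) = 25.7478
P₀ = 2.1865/(1+0.17)^1 + 2.6413/(1+0.17)^2 + 3.1907/(1+0.17)^3 + 25.7478/(1+0.17)^3 = 21.8666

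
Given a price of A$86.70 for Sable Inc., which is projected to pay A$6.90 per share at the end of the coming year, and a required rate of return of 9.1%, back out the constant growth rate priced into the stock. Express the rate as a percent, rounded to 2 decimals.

1.14%

From P₀ = D₁/(r − g), the implied growth is g = r − D₁/P₀.
g = 0.091 − 6.90/86.70 = 0.091 − 0.07958 = 0.01142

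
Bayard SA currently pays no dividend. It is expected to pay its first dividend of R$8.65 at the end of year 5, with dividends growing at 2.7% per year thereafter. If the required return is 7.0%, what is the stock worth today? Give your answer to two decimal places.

Deferred-dividend DDM. At t=4 the remaining stream is a growing perpetuity with first payment D_5 = 8.65.
V_4 = D_5/(r−g) = 8.65/(0.07−0.027) = 201.1628
P₀ = V_4/(1+r)^4 = 201.1628/(1+0.07)^4 = 153.4661

R$153.47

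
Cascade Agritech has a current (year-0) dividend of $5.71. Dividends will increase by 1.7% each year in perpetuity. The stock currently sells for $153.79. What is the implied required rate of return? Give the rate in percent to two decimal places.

Rearranging the constant-growth DDM: r = D₁/P₀ + g.
D₁ = 5.71 × (1 + 0.017) = 5.8071.
r = 5.8071 / 153.79 + 0.017 = 0.03776 + 0.017 = 0.05476

5.48%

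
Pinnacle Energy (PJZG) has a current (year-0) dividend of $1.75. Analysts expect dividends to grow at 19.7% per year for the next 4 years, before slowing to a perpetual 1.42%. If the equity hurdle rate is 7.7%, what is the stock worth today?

$52.30

Two-stage DDM. Project D₁…D_4 at 0.197, terminal growth 0.0142, discount at r = 0.077.
D_1 = 2.0948
D_2 = 2.5074
D_3 = 3.0014
D_4 = 3.5926
Terminal value at t=4: TV = D_5/(r−g) = 3.6437/(0.077−0.0142) = 58.0201
P₀ = 2.0948/(1+0.077)^1 + 2.5074/(1+0.077)^2 + 3.0014/(1+0.077)^3 + 3.5926/(1+0.077)^4 + 58.0201/(1+0.077)^4 = 52.3032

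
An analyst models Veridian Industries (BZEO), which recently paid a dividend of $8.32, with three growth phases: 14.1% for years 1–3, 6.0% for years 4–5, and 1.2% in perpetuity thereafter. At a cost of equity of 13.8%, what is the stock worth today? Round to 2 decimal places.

Three-stage DDM. Project D₁…D_5; terminal Gordon value at t=5 with g = 0.012; discount at r = 0.138.
D_1 = 9.4931
D_2 = 10.8316
D_3 = 12.3589
D_4 = 13.1004
D_5 = 13.8865
TV_5 = 14.0531/(0.138−0.012) = 111.5326
P₀ = Σ Dₜ/(1+r)ᵗ + TV_5/(1+r)^5 = 98.6162

$98.62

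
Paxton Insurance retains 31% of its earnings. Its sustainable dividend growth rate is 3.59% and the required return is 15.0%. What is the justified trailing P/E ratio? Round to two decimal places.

6.26

Payout ratio b = 1 − 0.31 = 0.69.
Justified trailing P/E = b(1+g)/(r−g) = 0.69×(1+0.0359)/(0.15−0.0359) = 6.2644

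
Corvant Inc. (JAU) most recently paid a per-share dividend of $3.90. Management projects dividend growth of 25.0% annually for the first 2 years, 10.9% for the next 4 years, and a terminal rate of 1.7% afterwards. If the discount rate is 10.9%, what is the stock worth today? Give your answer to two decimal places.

$83.94

Three-stage DDM. Project D₁…D_6; terminal Gordon value at t=6 with g = 0.017; discount at r = 0.109.
D_1 = 4.8750
D_2 = 6.0938
D_3 = 6.7580
D_4 = 7.4946
D_5 = 8.3115
D_6 = 9.2175
TV_6 = 9.3741/(0.109−0.017) = 101.8929
P₀ = Σ Dₜ/(1+r)ᵗ + TV_6/(1+r)^6 = 83.9411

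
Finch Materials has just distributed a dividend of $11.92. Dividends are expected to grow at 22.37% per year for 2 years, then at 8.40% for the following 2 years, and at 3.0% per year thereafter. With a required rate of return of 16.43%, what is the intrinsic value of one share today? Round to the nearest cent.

Three-stage DDM. Project D₁…D_4; terminal Gordon value at t=4 with g = 0.03; discount at r = 0.1643.
D_1 = 14.5865
D_2 = 17.8495
D_3 = 19.3489
D_4 = 20.9742
TV_4 = 21.6034/(0.1643−0.03) = 160.8592
P₀ = Σ Dₜ/(1+r)ᵗ + TV_4/(1+r)^4 = 136.9042

$136.90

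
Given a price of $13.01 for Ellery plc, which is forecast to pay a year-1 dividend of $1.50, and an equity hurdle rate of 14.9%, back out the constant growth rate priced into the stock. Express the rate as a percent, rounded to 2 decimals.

From P₀ = D₁/(r − g), the implied growth is g = r − D₁/P₀.
g = 0.149 − 1.50/13.01 = 0.149 − 0.11530 = 0.03370

3.37%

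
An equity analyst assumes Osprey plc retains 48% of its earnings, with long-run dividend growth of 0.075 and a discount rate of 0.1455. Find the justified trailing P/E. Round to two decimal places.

Payout ratio b = 1 − 0.48 = 0.52.
Justified trailing P/E = b(1+g)/(r−g) = 0.52×(1+0.075)/(0.1455−0.075) = 7.9291

7.93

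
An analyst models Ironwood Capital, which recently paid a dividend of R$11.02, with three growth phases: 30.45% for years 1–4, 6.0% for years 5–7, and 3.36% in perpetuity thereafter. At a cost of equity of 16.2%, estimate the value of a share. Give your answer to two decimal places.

Three-stage DDM. Project D₁…D_7; terminal Gordon value at t=7 with g = 0.0336; discount at r = 0.162.
D_1 = 14.3756
D_2 = 18.7530
D_3 = 24.4632
D_4 = 31.9123
D_5 = 33.8270
D_6 = 35.8566
D_7 = 38.0080
TV_7 = 39.2851/(0.162−0.0336) = 305.9588
P₀ = Σ Dₜ/(1+r)ᵗ + TV_7/(1+r)^7 = 210.1356

R$210.14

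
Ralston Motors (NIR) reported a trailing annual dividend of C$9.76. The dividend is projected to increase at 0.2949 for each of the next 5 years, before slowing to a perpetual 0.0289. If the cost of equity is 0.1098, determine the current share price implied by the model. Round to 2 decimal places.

Two-stage DDM. Project D₁…D_5 at 0.2949, terminal growth 0.0289, discount at r = 0.1098.
D_1 = 12.6382
D_2 = 16.3652
D_3 = 21.1913
D_4 = 27.4407
D_5 = 35.5329
Terminal value at t=5: TV = D_6/(r−g) = 36.5598/(0.1098−0.0289) = 451.9138
P₀ = 12.6382/(1+0.1098)^1 + 16.3652/(1+0.1098)^2 + 21.1913/(1+0.1098)^3 + 27.4407/(1+0.1098)^4 + 35.5329/(1+0.1098)^5 + 451.9138/(1+0.1098)^5 = 347.8040

C$347.80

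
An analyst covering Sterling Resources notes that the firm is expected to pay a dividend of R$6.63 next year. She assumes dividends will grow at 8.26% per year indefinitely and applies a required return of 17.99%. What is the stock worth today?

R$68.14

Gordon growth model: P₀ = D₁/(r − g), with D₁ = 6.63 given directly.
P₀ = 6.6300 / (0.1799 − 0.0826) = 6.6300 / 0.0973 = 68.1398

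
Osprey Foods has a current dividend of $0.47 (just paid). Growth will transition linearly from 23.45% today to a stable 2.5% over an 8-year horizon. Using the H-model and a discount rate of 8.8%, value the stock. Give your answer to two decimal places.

$13.90

H-model: P₀ = D₀[(1+g_L) + H(g_S−g_L)]/(r−g_L), with H = 8/2 = 4.
P₀ = 0.47 × [(1+0.025) + 4×(0.2345−0.025)] / (0.088−0.025)
   = 0.47 × 1.8630 / 0.063 = 13.8986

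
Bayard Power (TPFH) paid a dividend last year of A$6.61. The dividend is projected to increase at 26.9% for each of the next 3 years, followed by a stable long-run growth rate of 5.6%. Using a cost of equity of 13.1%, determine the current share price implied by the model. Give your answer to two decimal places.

Two-stage DDM. Project D₁…D_3 at 0.269, terminal growth 0.056, discount at r = 0.131.
D_1 = 8.3881
D_2 = 10.6445
D_3 = 13.5079
Terminal value at t=3: TV = D_4/(r−g) = 14.2643/(0.131−0.056) = 190.1906
P₀ = 8.3881/(1+0.131)^1 + 10.6445/(1+0.131)^2 + 13.5079/(1+0.131)^3 + 190.1906/(1+0.131)^3 = 156.5371

A$156.54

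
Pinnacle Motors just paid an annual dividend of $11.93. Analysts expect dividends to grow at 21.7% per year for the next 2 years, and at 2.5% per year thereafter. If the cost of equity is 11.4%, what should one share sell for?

Two-stage DDM. Project D₁…D_2 at 0.217, terminal growth 0.025, discount at r = 0.114.
D_1 = 14.5188
D_2 = 17.6694
Terminal value at t=2: TV = D_3/(r−g) = 18.1111/(0.114−0.025) = 203.4958
P₀ = 14.5188/(1+0.114)^1 + 17.6694/(1+0.114)^2 + 203.4958/(1+0.114)^2 = 191.2489

$191.25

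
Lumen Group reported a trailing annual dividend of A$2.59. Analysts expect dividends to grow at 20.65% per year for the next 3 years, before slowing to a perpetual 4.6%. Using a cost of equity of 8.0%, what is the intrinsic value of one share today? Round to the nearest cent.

Two-stage DDM. Project D₁…D_3 at 0.2065, terminal growth 0.046, discount at r = 0.08.
D_1 = 3.1248
D_2 = 3.7701
D_3 = 4.5486
Terminal value at t=3: TV = D_4/(r−g) = 4.7579/(0.08−0.046) = 139.9376
P₀ = 3.1248/(1+0.08)^1 + 3.7701/(1+0.08)^2 + 4.5486/(1+0.08)^3 + 139.9376/(1+0.08)^3 = 120.8235

A$120.82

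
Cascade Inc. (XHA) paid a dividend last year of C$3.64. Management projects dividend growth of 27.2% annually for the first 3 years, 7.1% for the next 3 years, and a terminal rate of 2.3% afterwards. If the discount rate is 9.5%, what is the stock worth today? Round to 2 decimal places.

Three-stage DDM. Project D₁…D_6; terminal Gordon value at t=6 with g = 0.023; discount at r = 0.095.
D_1 = 4.6301
D_2 = 5.8895
D_3 = 7.4914
D_4 = 8.0233
D_5 = 8.5929
D_6 = 9.2030
TV_6 = 9.4147/(0.095−0.023) = 130.7598
P₀ = Σ Dₜ/(1+r)ᵗ + TV_6/(1+r)^6 = 107.0801

C$107.08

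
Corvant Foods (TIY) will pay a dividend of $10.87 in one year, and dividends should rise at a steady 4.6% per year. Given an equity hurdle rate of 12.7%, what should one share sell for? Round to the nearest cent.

$134.20

Gordon growth model: P₀ = D₁/(r − g), with D₁ = 10.87 given directly.
P₀ = 10.8700 / (0.127 − 0.046) = 10.8700 / 0.081 = 134.1975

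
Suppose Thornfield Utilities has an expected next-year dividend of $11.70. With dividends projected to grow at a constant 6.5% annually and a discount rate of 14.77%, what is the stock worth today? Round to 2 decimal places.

Gordon growth model: P₀ = D₁/(r − g), with D₁ = 11.70 given directly.
P₀ = 11.7000 / (0.1477 − 0.065) = 11.7000 / 0.0827 = 141.4752

$141.48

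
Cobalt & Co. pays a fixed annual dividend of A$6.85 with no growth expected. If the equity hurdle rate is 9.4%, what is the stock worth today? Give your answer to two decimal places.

A$72.87

Zero-growth DDM (perpetuity): P₀ = D/r = 6.85 / 0.094 = 72.8723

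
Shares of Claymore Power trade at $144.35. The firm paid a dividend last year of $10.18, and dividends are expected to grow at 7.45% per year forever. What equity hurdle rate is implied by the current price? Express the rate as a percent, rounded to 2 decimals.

15.03%

Rearranging the constant-growth DDM: r = D₁/P₀ + g.
D₁ = 10.18 × (1 + 0.0745) = 10.9384.
r = 10.9384 / 144.35 + 0.0745 = 0.07578 + 0.0745 = 0.15028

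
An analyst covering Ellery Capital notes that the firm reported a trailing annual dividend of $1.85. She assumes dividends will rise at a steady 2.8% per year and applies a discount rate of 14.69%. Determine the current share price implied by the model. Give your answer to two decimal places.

Gordon growth model: P₀ = D₁/(r − g). D₁ = 1.85 × (1 + 0.028) = 1.9018.
P₀ = 1.9018 / (0.1469 − 0.028) = 1.9018 / 0.1189 = 15.9950

$15.99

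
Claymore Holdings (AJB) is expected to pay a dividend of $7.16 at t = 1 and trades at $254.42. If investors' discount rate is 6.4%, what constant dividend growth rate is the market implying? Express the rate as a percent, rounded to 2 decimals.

From P₀ = D₁/(r − g), the implied growth is g = r − D₁/P₀.
g = 0.064 − 7.16/254.42 = 0.064 − 0.02814 = 0.03586

3.59%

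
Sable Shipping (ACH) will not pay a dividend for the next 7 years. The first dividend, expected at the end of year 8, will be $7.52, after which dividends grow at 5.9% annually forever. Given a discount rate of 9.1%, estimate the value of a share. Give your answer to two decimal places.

Deferred-dividend DDM. At t=7 the remaining stream is a growing perpetuity with first payment D_8 = 7.52.
V_7 = D_8/(r−g) = 7.52/(0.091−0.059) = 235.0000
P₀ = V_7/(1+r)^7 = 235.0000/(1+0.091)^7 = 127.7305

$127.73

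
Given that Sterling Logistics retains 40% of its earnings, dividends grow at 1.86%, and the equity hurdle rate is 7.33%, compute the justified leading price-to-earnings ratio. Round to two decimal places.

10.97

Payout ratio b = 1 − 0.40 = 0.60.
Justified leading P/E = b/(r−g) = 0.60/(0.0733−0.0186) = 10.9689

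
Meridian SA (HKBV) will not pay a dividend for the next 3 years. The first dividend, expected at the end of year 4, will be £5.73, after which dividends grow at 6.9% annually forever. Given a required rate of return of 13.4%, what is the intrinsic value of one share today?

Deferred-dividend DDM. At t=3 the remaining stream is a growing perpetuity with first payment D_4 = 5.73.
V_3 = D_4/(r−g) = 5.73/(0.134−0.069) = 88.1538
P₀ = V_3/(1+r)^3 = 88.1538/(1+0.134)^3 = 60.4508

£60.45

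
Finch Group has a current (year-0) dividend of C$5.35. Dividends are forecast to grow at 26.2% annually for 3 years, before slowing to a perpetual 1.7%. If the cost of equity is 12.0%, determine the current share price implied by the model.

Two-stage DDM. Project D₁…D_3 at 0.262, terminal growth 0.017, discount at r = 0.12.
D_1 = 6.7517
D_2 = 8.5206
D_3 = 10.7531
Terminal value at t=3: TV = D_4/(r−g) = 10.9359/(0.12−0.017) = 106.1734
P₀ = 6.7517/(1+0.12)^1 + 8.5206/(1+0.12)^2 + 10.7531/(1+0.12)^3 + 106.1734/(1+0.12)^3 = 96.0468

C$96.05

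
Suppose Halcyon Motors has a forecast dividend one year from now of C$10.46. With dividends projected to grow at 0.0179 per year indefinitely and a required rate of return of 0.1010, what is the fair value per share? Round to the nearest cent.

Gordon growth model: P₀ = D₁/(r − g), with D₁ = 10.46 given directly.
P₀ = 10.4600 / (0.101 − 0.0179) = 10.4600 / 0.0831 = 125.8724

C$125.87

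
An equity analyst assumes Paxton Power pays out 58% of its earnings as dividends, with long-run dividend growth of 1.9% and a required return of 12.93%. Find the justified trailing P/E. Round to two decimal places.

Justified trailing P/E = b(1+g)/(r−g) = 0.58×(1+0.019)/(0.1293−0.019) = 5.3583

5.36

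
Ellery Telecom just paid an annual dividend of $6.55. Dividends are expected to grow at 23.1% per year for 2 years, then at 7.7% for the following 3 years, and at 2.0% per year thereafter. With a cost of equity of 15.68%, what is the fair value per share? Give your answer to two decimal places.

Three-stage DDM. Project D₁…D_5; terminal Gordon value at t=5 with g = 0.02; discount at r = 0.1568.
D_1 = 8.0631
D_2 = 9.9256
D_3 = 10.6899
D_4 = 11.5130
D_5 = 12.3995
TV_5 = 12.6475/(0.1568−0.02) = 92.4525
P₀ = Σ Dₜ/(1+r)ᵗ + TV_5/(1+r)^5 = 78.3378

$78.34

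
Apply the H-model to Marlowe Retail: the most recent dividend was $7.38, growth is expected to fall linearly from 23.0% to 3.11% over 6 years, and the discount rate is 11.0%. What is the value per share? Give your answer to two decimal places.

$152.26

H-model: P₀ = D₀[(1+g_L) + H(g_S−g_L)]/(r−g_L), with H = 6/2 = 3.
P₀ = 7.38 × [(1+0.0311) + 3×(0.23−0.0311)] / (0.11−0.0311)
   = 7.38 × 1.6278 / 0.0789 = 152.2581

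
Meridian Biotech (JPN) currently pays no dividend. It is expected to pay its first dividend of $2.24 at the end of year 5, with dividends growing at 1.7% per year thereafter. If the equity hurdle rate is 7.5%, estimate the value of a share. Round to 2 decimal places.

Deferred-dividend DDM. At t=4 the remaining stream is a growing perpetuity with first payment D_5 = 2.24.
V_4 = D_5/(r−g) = 2.24/(0.075−0.017) = 38.6207
P₀ = V_4/(1+r)^4 = 38.6207/(1+0.075)^4 = 28.9192

$28.92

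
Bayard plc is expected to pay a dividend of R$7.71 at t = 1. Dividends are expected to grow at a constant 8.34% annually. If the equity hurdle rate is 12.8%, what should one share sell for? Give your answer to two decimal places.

Gordon growth model: P₀ = D₁/(r − g), with D₁ = 7.71 given directly.
P₀ = 7.7100 / (0.128 − 0.0834) = 7.7100 / 0.0446 = 172.8700

R$172.87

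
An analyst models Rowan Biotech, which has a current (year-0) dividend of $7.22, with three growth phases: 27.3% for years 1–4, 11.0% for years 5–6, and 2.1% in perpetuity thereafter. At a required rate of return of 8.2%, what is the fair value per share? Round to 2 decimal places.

$316.52

Three-stage DDM. Project D₁…D_6; terminal Gordon value at t=6 with g = 0.021; discount at r = 0.082.
D_1 = 9.1911
D_2 = 11.7002
D_3 = 14.8944
D_4 = 18.9605
D_5 = 21.0462
D_6 = 23.3613
TV_6 = 23.8519/(0.082−0.021) = 391.0143
P₀ = Σ Dₜ/(1+r)ᵗ + TV_6/(1+r)^6 = 316.5165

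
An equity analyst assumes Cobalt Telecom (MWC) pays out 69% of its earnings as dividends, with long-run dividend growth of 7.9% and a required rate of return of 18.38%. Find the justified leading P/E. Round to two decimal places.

Justified leading P/E = b/(r−g) = 0.69/(0.1838−0.079) = 6.5840

6.58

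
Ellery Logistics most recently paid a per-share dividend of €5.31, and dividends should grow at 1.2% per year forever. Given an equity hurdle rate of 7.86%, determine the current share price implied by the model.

€80.69

Gordon growth model: P₀ = D₁/(r − g). D₁ = 5.31 × (1 + 0.012) = 5.3737.
P₀ = 5.3737 / (0.0786 − 0.012) = 5.3737 / 0.0666 = 80.6865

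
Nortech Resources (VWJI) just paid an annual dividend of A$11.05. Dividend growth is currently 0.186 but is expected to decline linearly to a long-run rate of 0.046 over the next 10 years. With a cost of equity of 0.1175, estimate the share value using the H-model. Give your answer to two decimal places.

A$269.84

H-model: P₀ = D₀[(1+g_L) + H(g_S−g_L)]/(r−g_L), with H = 10/2 = 5.
P₀ = 11.05 × [(1+0.046) + 5×(0.186−0.046)] / (0.1175−0.046)
   = 11.05 × 1.7460 / 0.0715 = 269.8364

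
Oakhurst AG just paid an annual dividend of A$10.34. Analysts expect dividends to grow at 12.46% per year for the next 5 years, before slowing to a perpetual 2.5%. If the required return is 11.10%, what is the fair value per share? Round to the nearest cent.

Two-stage DDM. Project D₁…D_5 at 0.1246, terminal growth 0.025, discount at r = 0.111.
D_1 = 11.6284
D_2 = 13.0773
D_3 = 14.7067
D_4 = 16.5391
D_5 = 18.5999
Terminal value at t=5: TV = D_6/(r−g) = 19.0649/(0.111−0.025) = 221.6850
P₀ = 11.6284/(1+0.111)^1 + 13.0773/(1+0.111)^2 + 14.7067/(1+0.111)^3 + 16.5391/(1+0.111)^4 + 18.5999/(1+0.111)^5 + 221.6850/(1+0.111)^5 = 184.5981

A$184.60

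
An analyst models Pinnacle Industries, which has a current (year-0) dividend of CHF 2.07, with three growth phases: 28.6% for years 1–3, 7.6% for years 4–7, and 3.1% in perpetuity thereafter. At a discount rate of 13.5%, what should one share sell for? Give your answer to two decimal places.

CHF 42.68

Three-stage DDM. Project D₁…D_7; terminal Gordon value at t=7 with g = 0.031; discount at r = 0.135.
D_1 = 2.6620
D_2 = 3.4234
D_3 = 4.4024
D_4 = 4.7370
D_5 = 5.0970
D_6 = 5.4844
D_7 = 5.9012
TV_7 = 6.0842/(0.135−0.031) = 58.5016
P₀ = Σ Dₜ/(1+r)ᵗ + TV_7/(1+r)^7 = 42.6817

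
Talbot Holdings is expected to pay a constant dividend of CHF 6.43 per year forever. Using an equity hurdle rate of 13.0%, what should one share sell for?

Zero-growth DDM (perpetuity): P₀ = D/r = 6.43 / 0.13 = 49.4615

CHF 49.46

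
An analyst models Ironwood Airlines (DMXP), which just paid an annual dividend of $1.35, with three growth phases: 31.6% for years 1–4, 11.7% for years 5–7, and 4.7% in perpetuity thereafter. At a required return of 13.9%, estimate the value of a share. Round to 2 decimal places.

$40.62

Three-stage DDM. Project D₁…D_7; terminal Gordon value at t=7 with g = 0.047; discount at r = 0.139.
D_1 = 1.7766
D_2 = 2.3380
D_3 = 3.0768
D_4 = 4.0491
D_5 = 4.5228
D_6 = 5.0520
D_7 = 5.6431
TV_7 = 5.9083/(0.139−0.047) = 64.2208
P₀ = Σ Dₜ/(1+r)ᵗ + TV_7/(1+r)^7 = 40.6154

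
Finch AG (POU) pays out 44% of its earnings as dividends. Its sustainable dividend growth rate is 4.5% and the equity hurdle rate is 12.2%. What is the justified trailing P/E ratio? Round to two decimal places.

5.97

Justified trailing P/E = b(1+g)/(r−g) = 0.44×(1+0.045)/(0.122−0.045) = 5.9714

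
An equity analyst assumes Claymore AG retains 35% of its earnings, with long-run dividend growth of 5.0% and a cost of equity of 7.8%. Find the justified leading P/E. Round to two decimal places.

Payout ratio b = 1 − 0.35 = 0.65.
Justified leading P/E = b/(r−g) = 0.65/(0.078−0.05) = 23.2143

23.21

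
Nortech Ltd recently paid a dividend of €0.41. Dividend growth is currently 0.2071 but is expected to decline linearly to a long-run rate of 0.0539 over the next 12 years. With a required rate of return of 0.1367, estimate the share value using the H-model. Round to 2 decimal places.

€9.77

H-model: P₀ = D₀[(1+g_L) + H(g_S−g_L)]/(r−g_L), with H = 12/2 = 6.
P₀ = 0.41 × [(1+0.0539) + 6×(0.2071−0.0539)] / (0.1367−0.0539)
   = 0.41 × 1.9731 / 0.0828 = 9.7702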